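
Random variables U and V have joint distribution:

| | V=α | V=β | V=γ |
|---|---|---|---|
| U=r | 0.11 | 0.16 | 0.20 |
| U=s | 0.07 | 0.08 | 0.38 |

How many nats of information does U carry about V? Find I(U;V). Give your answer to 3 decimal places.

Marginals: p(U) = (0.4700, 0.5300), p(V) = (0.1800, 0.2400, 0.5800).
I(U;V) = H(U) + H(V) − H(U,V).
H(U) = 0.6913, H(V) = 0.9671, H(U,V) = 1.6138.
I(U;V) = 0.6913 + 0.9671 − 1.6138 = 0.045 nats.

0.045 nats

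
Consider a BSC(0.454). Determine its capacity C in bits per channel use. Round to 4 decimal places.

0.0061 bits

Binary symmetric channel: C = 1 − h₂(ε) where h₂ is the binary entropy function.
h₂(0.454) = −0.454·log₂0.454 − 0.546·log₂0.546 = 0.9939.
C = 1 − 0.9939 = 0.0061 bits per channel use.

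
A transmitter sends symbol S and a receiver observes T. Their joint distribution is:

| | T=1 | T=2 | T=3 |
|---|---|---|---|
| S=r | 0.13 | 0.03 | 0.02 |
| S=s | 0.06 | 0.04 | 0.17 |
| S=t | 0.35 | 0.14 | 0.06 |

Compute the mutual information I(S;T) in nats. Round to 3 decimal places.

0.139 nats

Marginals: p(S) = (0.1800, 0.2700, 0.5500), p(T) = (0.5400, 0.2100, 0.2500).
I(S;T) = H(S) + H(T) − H(S,T).
H(S) = 0.9910, H(T) = 1.0071, H(S,T) = 1.8590.
I(S;T) = 0.9910 + 1.0071 − 1.8590 = 0.139 nats.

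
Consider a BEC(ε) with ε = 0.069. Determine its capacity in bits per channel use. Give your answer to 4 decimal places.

0.9310 bits

Binary erasure channel: capacity C = 1 − ε.
C = 1 − 0.069 = 0.9310 bits per channel use.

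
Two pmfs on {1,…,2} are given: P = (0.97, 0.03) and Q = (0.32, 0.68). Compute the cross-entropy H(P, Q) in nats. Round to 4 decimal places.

H(P,Q) = −Σ p·ln q.
  −0.97·ln(0.32) = 1.10525
  −0.03·ln(0.68) = 0.01157
H(P,Q) = 1.1168 nats.

1.1168 nats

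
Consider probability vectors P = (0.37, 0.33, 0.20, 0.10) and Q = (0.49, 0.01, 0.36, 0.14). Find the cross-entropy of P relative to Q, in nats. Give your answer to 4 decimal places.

2.1846 nats

H(P,Q) = −Σ p·ln q.
  −0.37·ln(0.49) = 0.26394
  −0.33·ln(0.01) = 1.51971
  −0.20·ln(0.36) = 0.20433
  −0.10·ln(0.14) = 0.19661
H(P,Q) = 2.1846 nats.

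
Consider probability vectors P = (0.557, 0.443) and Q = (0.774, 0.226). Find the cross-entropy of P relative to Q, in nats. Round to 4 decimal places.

0.8015 nats

H(P,Q) = −Σ p·ln q.
  −0.557·ln(0.774) = 0.14269
  −0.443·ln(0.226) = 0.65884
H(P,Q) = 0.8015 nats.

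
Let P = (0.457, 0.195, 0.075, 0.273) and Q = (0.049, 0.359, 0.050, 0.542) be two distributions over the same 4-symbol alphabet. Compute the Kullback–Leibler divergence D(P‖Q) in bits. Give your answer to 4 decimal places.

1.0742 bits

D(P‖Q) = Σ p·log₂(p/q).
  0.457·log₂(0.457/0.049) = 1.47215
  0.195·log₂(0.195/0.359) = -0.17170
  0.075·log₂(0.075/0.050) = 0.04387
  0.273·log₂(0.273/0.542) = -0.27010
D(P‖Q) = 1.0742 bits.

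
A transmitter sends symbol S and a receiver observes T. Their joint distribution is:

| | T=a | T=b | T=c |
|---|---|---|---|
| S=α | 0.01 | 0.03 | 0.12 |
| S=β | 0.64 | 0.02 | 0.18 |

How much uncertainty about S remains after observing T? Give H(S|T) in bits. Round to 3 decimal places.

0.414 bits

Marginals: p(S) = (0.1600, 0.8400), p(T) = (0.6500, 0.0500, 0.3000).
H(S|T) = Σ p(T) · H(S|T=·).
  T=a: p=0.6500, H(S|T=a) = 0.1147
  T=b: p=0.0500, H(S|T=b) = 0.9710
  T=c: p=0.3000, H(S|T=c) = 0.9710
Weighted sum = 0.414 bits.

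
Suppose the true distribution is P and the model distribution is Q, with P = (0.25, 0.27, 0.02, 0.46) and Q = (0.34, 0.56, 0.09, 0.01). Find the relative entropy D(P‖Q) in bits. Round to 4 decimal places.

2.1024 bits

D(P‖Q) = Σ p·log₂(p/q).
  0.25·log₂(0.25/0.34) = -0.11090
  0.27·log₂(0.27/0.56) = -0.28417
  0.02·log₂(0.02/0.09) = -0.04340
  0.46·log₂(0.46/0.01) = 2.54084
D(P‖Q) = 2.1024 bits.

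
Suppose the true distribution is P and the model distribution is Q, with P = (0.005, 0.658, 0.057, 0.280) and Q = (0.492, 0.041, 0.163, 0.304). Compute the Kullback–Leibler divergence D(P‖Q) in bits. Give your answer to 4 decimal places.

2.4822 bits

D(P‖Q) = Σ p·log₂(p/q).
  0.005·log₂(0.005/0.492) = -0.03310
  0.658·log₂(0.658/0.041) = 2.63489
  0.057·log₂(0.057/0.163) = -0.08640
  0.280·log₂(0.280/0.304) = -0.03322
D(P‖Q) = 2.4822 bits.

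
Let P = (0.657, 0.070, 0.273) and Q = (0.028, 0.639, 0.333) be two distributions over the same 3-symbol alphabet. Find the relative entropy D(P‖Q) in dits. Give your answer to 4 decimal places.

0.8096 dits

D(P‖Q) = Σ p·log₁₀(p/q).
  0.657·log₁₀(0.657/0.028) = 0.90036
  0.070·log₁₀(0.070/0.639) = -0.06723
  0.273·log₁₀(0.273/0.333) = -0.02355
D(P‖Q) = 0.8096 dits.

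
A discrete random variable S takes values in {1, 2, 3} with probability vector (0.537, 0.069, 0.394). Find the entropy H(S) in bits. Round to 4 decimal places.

1.2773 bits

H(S) = −Σ p·log₂ p.
  −(0.537)·log₂(0.537) = 0.48169
  −(0.069)·log₂(0.069) = 0.26615
  −(0.394)·log₂(0.394) = 0.52943
Sum: 0.48169 + 0.26615 + 0.52943 = 1.2773 bits.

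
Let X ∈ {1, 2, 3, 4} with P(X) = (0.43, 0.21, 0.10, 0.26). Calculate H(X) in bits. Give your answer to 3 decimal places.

H(X) = −Σ p·log₂ p.
  −(0.43)·log₂(0.43) = 0.5236
  −(0.21)·log₂(0.21) = 0.4728
  −(0.10)·log₂(0.10) = 0.3322
  −(0.26)·log₂(0.26) = 0.5053
Sum: 0.5236 + 0.4728 + 0.3322 + 0.5053 = 1.834 bits.

1.834 bits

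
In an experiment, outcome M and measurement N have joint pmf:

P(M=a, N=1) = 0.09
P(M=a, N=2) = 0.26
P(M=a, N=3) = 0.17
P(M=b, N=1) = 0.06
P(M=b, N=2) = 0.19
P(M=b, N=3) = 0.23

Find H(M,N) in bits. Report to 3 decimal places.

H(M,N) = −Σ p(x,y)·log₂ p(x,y) over all 6 cells.
  cell (a,1): −0.09·log₂0.09 = 0.3127
  cell (a,2): −0.26·log₂0.26 = 0.5053
  cell (a,3): −0.17·log₂0.17 = 0.4346
  cell (b,1): −0.06·log₂0.06 = 0.2435
  cell (b,2): −0.19·log₂0.19 = 0.4552
  cell (b,3): −0.23·log₂0.23 = 0.4877
Sum = 2.439 bits.

2.439 bits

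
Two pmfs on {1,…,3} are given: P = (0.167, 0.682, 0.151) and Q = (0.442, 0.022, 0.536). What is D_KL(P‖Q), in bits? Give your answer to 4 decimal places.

2.8683 bits

D(P‖Q) = Σ p·log₂(p/q).
  0.167·log₂(0.167/0.442) = -0.23450
  0.682·log₂(0.682/0.022) = 3.37876
  0.151·log₂(0.151/0.536) = -0.27598
D(P‖Q) = 2.8683 bits.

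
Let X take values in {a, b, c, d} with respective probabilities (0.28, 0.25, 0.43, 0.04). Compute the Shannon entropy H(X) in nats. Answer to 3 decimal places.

1.195 nats

H(X) = −Σ p·ln p.
  −(0.28)·ln(0.28) = 0.3564
  −(0.25)·ln(0.25) = 0.3466
  −(0.43)·ln(0.43) = 0.3629
  −(0.04)·ln(0.04) = 0.1288
Sum: 0.3564 + 0.3466 + 0.3629 + 0.1288 = 1.195 nats.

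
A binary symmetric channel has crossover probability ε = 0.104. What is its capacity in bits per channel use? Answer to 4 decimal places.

0.5185 bits

Binary symmetric channel: C = 1 − h₂(ε) where h₂ is the binary entropy function.
h₂(0.104) = −0.104·log₂0.104 − 0.896·log₂0.896 = 0.4815.
C = 1 − 0.4815 = 0.5185 bits per channel use.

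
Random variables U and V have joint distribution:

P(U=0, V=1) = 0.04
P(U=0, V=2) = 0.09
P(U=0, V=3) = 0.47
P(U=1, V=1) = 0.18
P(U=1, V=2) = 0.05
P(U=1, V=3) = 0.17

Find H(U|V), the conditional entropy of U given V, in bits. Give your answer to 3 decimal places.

0.817 bits

Marginals: p(U) = (0.6000, 0.4000), p(V) = (0.2200, 0.1400, 0.6400).
H(U|V) = Σ p(V) · H(U|V=·).
  V=1: p=0.2200, H(U|V=1) = 0.6840
  V=2: p=0.1400, H(U|V=2) = 0.9403
  V=3: p=0.6400, H(U|V=3) = 0.8351
Weighted sum = 0.817 bits.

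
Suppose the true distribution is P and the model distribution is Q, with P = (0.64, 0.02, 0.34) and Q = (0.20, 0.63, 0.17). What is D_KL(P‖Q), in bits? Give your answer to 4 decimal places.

1.3144 bits

D(P‖Q) = Σ p·log₂(p/q).
  0.64·log₂(0.64/0.20) = 1.07397
  0.02·log₂(0.02/0.63) = -0.09955
  0.34·log₂(0.34/0.17) = 0.34000
D(P‖Q) = 1.3144 bits.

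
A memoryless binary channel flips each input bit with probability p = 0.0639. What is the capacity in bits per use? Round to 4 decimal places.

0.6573 bits

Binary symmetric channel: C = 1 − h₂(ε) where h₂ is the binary entropy function.
h₂(0.0639) = −0.0639·log₂0.0639 − 0.9361·log₂0.9361 = 0.3427.
C = 1 − 0.3427 = 0.6573 bits per channel use.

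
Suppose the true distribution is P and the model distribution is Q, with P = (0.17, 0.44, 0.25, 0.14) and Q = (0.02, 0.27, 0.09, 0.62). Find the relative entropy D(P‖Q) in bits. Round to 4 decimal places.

0.9028 bits

D(P‖Q) = Σ p·log₂(p/q).
  0.17·log₂(0.17/0.02) = 0.52487
  0.44·log₂(0.44/0.27) = 0.31000
  0.25·log₂(0.25/0.09) = 0.36848
  0.14·log₂(0.14/0.62) = -0.30056
D(P‖Q) = 0.9028 bits.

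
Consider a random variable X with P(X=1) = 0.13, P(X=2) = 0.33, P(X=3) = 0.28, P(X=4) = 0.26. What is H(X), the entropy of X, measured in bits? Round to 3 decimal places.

1.930 bits

H(X) = −Σ p·log₂ p.
  −(0.13)·log₂(0.13) = 0.3826
  −(0.33)·log₂(0.33) = 0.5278
  −(0.28)·log₂(0.28) = 0.5142
  −(0.26)·log₂(0.26) = 0.5053
Sum: 0.3826 + 0.5278 + 0.5142 + 0.5053 = 1.930 bits.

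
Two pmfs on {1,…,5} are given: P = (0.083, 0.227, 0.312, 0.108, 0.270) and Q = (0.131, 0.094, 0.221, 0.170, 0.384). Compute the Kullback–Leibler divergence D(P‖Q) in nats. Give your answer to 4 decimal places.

0.1258 nats

D(P‖Q) = Σ p·ln(p/q).
  0.083·ln(0.083/0.131) = -0.03788
  0.227·ln(0.227/0.094) = 0.20014
  0.312·ln(0.312/0.221) = 0.10759
  0.108·ln(0.108/0.170) = -0.04900
  0.270·ln(0.270/0.384) = -0.09510
D(P‖Q) = 0.1258 nats.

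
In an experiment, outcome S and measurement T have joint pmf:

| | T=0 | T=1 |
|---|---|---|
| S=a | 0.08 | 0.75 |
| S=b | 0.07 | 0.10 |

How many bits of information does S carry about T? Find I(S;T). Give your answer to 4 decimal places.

0.0640 bits

Marginals: p(S) = (0.8300, 0.1700), p(T) = (0.1500, 0.8500).
I(S;T) = H(S) + H(T) − H(S,T).
H(S) = 0.6577, H(T) = 0.6098, H(S,T) = 1.2035.
I(S;T) = 0.6577 + 0.6098 − 1.2035 = 0.0640 bits.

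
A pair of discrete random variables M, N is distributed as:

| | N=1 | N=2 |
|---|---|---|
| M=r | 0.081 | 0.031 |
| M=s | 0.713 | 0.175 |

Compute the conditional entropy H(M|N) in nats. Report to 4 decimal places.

Marginals: p(M) = (0.1120, 0.8880), p(N) = (0.7940, 0.2060).
H(M|N) = Σ p(N) · H(M|N=·).
  N=1: p=0.7940, H(M|N=1) = 0.3295
  N=2: p=0.2060, H(M|N=2) = 0.4236
Weighted sum = 0.3489 nats.

0.3489 nats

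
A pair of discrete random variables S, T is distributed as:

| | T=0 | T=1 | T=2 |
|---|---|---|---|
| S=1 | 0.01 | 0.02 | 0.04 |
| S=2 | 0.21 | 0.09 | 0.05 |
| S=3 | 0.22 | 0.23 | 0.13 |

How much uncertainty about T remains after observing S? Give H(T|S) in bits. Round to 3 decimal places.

1.463 bits

Chain rule: H(T|S) = H(S,T) − H(S).
Marginals: p(S) = (0.0700, 0.3500, 0.5800), p(T) = (0.4400, 0.3400, 0.2200).
H(S,T) = 2.7175 bits; H(S) = 1.2545 bits.
H(T|S) = 2.7175 − 1.2545 = 1.463 bits.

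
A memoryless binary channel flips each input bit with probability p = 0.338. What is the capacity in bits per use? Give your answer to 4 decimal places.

Binary symmetric channel: C = 1 − h₂(ε) where h₂ is the binary entropy function.
h₂(0.338) = −0.338·log₂0.338 − 0.662·log₂0.662 = 0.9229.
C = 1 − 0.9229 = 0.0771 bits per channel use.

0.0771 bits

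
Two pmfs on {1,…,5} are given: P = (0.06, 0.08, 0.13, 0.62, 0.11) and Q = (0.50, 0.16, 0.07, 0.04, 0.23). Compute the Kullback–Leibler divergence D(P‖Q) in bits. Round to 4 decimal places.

2.1871 bits

D(P‖Q) = Σ p·log₂(p/q).
  0.06·log₂(0.06/0.50) = -0.18353
  0.08·log₂(0.08/0.16) = -0.08000
  0.13·log₂(0.13/0.07) = 0.11610
  0.62·log₂(0.62/0.04) = 2.45160
  0.11·log₂(0.11/0.23) = -0.11705
D(P‖Q) = 2.1871 bits.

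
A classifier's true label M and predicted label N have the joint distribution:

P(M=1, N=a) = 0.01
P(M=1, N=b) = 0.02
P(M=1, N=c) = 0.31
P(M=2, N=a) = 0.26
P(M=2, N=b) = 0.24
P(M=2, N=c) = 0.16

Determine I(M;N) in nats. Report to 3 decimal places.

0.226 nats

Marginals: p(M) = (0.3400, 0.6600), p(N) = (0.2700, 0.2600, 0.4700).
I(M;N) = Σ p(x,y)·ln[p(x,y)/(p(x)p(y))].
  (1,a): 0.01·ln(0.1089) = -0.0222
  (1,b): 0.02·ln(0.2262) = -0.0297
  (1,c): 0.31·ln(1.9399) = 0.2054
  (2,a): 0.26·ln(1.4590) = 0.0982
  (2,b): 0.24·ln(1.3986) = 0.0805
  (2,c): 0.16·ln(0.5158) = -0.1059
Sum = 0.226 nats.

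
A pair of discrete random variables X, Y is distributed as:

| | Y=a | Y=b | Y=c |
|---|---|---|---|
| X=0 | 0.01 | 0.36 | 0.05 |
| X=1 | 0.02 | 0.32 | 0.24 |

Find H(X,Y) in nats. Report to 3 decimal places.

1.349 nats

H(X,Y) = −Σ p(x,y)·ln p(x,y) over all 6 cells.
  cell (0,a): −0.01·ln0.01 = 0.0461
  cell (0,b): −0.36·ln0.36 = 0.3678
  cell (0,c): −0.05·ln0.05 = 0.1498
  cell (1,a): −0.02·ln0.02 = 0.0782
  cell (1,b): −0.32·ln0.32 = 0.3646
  cell (1,c): −0.24·ln0.24 = 0.3425
Sum = 1.349 nats.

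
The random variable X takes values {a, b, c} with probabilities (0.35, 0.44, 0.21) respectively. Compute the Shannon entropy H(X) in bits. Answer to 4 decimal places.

H(X) = −Σ p·log₂ p.
  −(0.35)·log₂(0.35) = 0.53010
  −(0.44)·log₂(0.44) = 0.52115
  −(0.21)·log₂(0.21) = 0.47282
Sum: 0.53010 + 0.52115 + 0.47282 = 1.5241 bits.

1.5241 bits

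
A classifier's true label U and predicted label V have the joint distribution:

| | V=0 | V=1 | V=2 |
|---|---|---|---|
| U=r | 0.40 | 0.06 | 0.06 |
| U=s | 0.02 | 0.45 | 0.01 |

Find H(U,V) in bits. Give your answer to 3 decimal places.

1.714 bits

H(U,V) = −Σ p(x,y)·log₂ p(x,y) over all 6 cells.
  cell (r,0): −0.40·log₂0.40 = 0.5288
  cell (r,1): −0.06·log₂0.06 = 0.2435
  cell (r,2): −0.06·log₂0.06 = 0.2435
  cell (s,0): −0.02·log₂0.02 = 0.1129
  cell (s,1): −0.45·log₂0.45 = 0.5184
  cell (s,2): −0.01·log₂0.01 = 0.0664
Sum = 1.714 bits.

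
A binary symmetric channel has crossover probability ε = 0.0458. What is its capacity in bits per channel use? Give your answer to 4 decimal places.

Binary symmetric channel: C = 1 − h₂(ε) where h₂ is the binary entropy function.
h₂(0.0458) = −0.0458·log₂0.0458 − 0.9542·log₂0.9542 = 0.2683.
C = 1 − 0.2683 = 0.7317 bits per channel use.

0.7317 bits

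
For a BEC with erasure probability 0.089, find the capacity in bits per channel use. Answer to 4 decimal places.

Binary erasure channel: capacity C = 1 − ε.
C = 1 − 0.089 = 0.9110 bits per channel use.

0.9110 bits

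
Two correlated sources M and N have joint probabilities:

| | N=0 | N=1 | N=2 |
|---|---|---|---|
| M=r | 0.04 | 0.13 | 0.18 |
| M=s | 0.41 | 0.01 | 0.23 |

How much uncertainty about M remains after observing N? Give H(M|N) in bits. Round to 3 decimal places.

0.652 bits

Chain rule: H(M|N) = H(M,N) − H(N).
Marginals: p(M) = (0.3500, 0.6500), p(N) = (0.4500, 0.1400, 0.4100).
H(M,N) = 2.0952 bits; H(N) = 1.4429 bits.
H(M|N) = 2.0952 − 1.4429 = 0.652 bits.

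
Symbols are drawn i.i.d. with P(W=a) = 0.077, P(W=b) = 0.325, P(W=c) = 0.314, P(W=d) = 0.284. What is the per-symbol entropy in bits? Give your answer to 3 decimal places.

1.852 bits

H(W) = −Σ p·log₂ p.
  −(0.077)·log₂(0.077) = 0.2848
  −(0.325)·log₂(0.325) = 0.5270
  −(0.314)·log₂(0.314) = 0.5247
  −(0.284)·log₂(0.284) = 0.5158
Sum: 0.2848 + 0.5270 + 0.5247 + 0.5158 = 1.852 bits.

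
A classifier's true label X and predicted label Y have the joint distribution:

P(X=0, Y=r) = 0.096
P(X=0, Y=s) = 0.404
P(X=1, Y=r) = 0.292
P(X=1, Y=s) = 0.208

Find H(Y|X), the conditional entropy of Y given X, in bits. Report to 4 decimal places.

0.8426 bits

Chain rule: H(Y|X) = H(X,Y) − H(X).
Marginals: p(X) = (0.5000, 0.5000), p(Y) = (0.3880, 0.6120).
H(X,Y) = 1.8426 bits; H(X) = 1.0000 bits.
H(Y|X) = 1.8426 − 1.0000 = 0.8426 bits.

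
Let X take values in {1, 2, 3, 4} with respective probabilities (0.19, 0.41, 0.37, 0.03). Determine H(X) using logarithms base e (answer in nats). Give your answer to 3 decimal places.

H(X) = −Σ p·ln p.
  −(0.19)·ln(0.19) = 0.3155
  −(0.41)·ln(0.41) = 0.3656
  −(0.37)·ln(0.37) = 0.3679
  −(0.03)·ln(0.03) = 0.1052
Sum: 0.3155 + 0.3656 + 0.3679 + 0.1052 = 1.154 nats.

1.154 nats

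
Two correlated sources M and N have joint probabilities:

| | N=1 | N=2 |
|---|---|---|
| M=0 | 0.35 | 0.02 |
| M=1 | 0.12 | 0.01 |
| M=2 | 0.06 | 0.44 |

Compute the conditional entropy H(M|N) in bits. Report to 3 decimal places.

0.844 bits

Marginals: p(M) = (0.3700, 0.1300, 0.5000), p(N) = (0.5300, 0.4700).
H(M|N) = Σ p(N) · H(M|N=·).
  N=1: p=0.5300, H(M|N=1) = 1.2363
  N=2: p=0.4700, H(M|N=2) = 0.4011
Weighted sum = 0.844 bits.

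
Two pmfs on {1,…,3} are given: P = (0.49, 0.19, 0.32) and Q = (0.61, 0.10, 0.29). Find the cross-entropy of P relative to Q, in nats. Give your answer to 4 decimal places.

H(P,Q) = −Σ p·ln q.
  −0.49·ln(0.61) = 0.24221
  −0.19·ln(0.10) = 0.43749
  −0.32·ln(0.29) = 0.39612
H(P,Q) = 1.0758 nats.

1.0758 nats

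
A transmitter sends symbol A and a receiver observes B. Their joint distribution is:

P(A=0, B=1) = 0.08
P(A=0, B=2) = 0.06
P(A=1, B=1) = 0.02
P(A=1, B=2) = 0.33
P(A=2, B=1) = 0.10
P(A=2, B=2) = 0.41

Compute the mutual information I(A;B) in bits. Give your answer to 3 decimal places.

0.109 bits

Marginals: p(A) = (0.1400, 0.3500, 0.5100), p(B) = (0.2000, 0.8000).
I(A;B) = H(A) + H(B) − H(A,B).
H(A) = 1.4226, H(B) = 0.7219, H(A,B) = 2.0353.
I(A;B) = 1.4226 + 0.7219 − 2.0353 = 0.109 bits.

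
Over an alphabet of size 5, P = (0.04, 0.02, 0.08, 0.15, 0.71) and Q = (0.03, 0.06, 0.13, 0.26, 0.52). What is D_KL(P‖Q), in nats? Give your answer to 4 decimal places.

D(P‖Q) = Σ p·ln(p/q).
  0.04·ln(0.04/0.03) = 0.01151
  0.02·ln(0.02/0.06) = -0.02197
  0.08·ln(0.08/0.13) = -0.03884
  0.15·ln(0.15/0.26) = -0.08251
  0.71·ln(0.71/0.52) = 0.22112
D(P‖Q) = 0.0893 nats.

0.0893 nats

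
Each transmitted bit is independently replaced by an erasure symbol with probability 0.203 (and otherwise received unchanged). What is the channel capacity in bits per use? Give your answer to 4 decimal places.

0.7970 bits

Binary erasure channel: capacity C = 1 − ε.
C = 1 − 0.203 = 0.7970 bits per channel use.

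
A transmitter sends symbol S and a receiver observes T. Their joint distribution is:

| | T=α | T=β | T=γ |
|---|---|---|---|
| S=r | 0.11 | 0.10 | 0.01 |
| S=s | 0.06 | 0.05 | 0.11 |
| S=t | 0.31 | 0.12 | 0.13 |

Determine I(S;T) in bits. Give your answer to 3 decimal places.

0.116 bits

Marginals: p(S) = (0.2200, 0.2200, 0.5600), p(T) = (0.4800, 0.2700, 0.2500).
I(S;T) = H(S) + H(T) − H(S,T).
H(S) = 1.4296, H(T) = 1.5183, H(S,T) = 2.8323.
I(S;T) = 1.4296 + 1.5183 − 2.8323 = 0.116 bits.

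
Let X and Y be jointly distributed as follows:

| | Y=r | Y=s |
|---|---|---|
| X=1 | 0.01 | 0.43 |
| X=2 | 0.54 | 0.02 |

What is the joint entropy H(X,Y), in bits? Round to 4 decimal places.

H(X,Y) = −Σ p(x,y)·log₂ p(x,y) over all 4 cells.
  cell (1,r): −0.01·log₂0.01 = 0.06644
  cell (1,s): −0.43·log₂0.43 = 0.52356
  cell (2,r): −0.54·log₂0.54 = 0.48004
  cell (2,s): −0.02·log₂0.02 = 0.11288
Sum = 1.1829 bits.

1.1829 bits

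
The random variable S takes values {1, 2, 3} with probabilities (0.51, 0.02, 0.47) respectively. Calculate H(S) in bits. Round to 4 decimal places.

1.1203 bits

H(S) = −Σ p·log₂ p.
  −(0.51)·log₂(0.51) = 0.49543
  −(0.02)·log₂(0.02) = 0.11288
  −(0.47)·log₂(0.47) = 0.51196
Sum: 0.49543 + 0.11288 + 0.51196 = 1.1203 bits.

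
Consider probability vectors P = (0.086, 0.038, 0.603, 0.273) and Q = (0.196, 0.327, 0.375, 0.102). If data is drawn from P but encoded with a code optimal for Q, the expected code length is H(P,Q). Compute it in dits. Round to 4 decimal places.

0.6068 dits

H(P,Q) = −Σ p·log₁₀ q.
  −0.086·log₁₀(0.196) = 0.06087
  −0.038·log₁₀(0.327) = 0.01845
  −0.603·log₁₀(0.375) = 0.25686
  −0.273·log₁₀(0.102) = 0.27065
H(P,Q) = 0.6068 dits.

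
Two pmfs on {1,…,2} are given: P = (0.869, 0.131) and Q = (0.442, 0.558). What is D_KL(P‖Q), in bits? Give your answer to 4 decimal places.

D(P‖Q) = Σ p·log₂(p/q).
  0.869·log₂(0.869/0.442) = 0.84754
  0.131·log₂(0.131/0.558) = -0.27388
D(P‖Q) = 0.5737 bits.

0.5737 bits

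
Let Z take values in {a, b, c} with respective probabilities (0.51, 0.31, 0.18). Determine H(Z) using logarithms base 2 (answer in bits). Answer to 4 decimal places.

1.4645 bits

H(Z) = −Σ p·log₂ p.
  −(0.51)·log₂(0.51) = 0.49543
  −(0.31)·log₂(0.31) = 0.52379
  −(0.18)·log₂(0.18) = 0.44531
Sum: 0.49543 + 0.52379 + 0.44531 = 1.4645 bits.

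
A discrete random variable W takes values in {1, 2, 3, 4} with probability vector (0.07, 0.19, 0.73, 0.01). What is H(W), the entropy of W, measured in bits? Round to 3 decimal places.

H(W) = −Σ p·log₂ p.
  −(0.07)·log₂(0.07) = 0.2686
  −(0.19)·log₂(0.19) = 0.4552
  −(0.73)·log₂(0.73) = 0.3314
  −(0.01)·log₂(0.01) = 0.0664
Sum: 0.2686 + 0.4552 + 0.3314 + 0.0664 = 1.122 bits.

1.122 bits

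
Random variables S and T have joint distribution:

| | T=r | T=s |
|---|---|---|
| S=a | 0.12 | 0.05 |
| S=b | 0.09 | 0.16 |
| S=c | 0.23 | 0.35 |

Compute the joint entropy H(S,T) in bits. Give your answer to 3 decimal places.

H(S,T) = −Σ p(x,y)·log₂ p(x,y) over all 6 cells.
  cell (a,r): −0.12·log₂0.12 = 0.3671
  cell (a,s): −0.05·log₂0.05 = 0.2161
  cell (b,r): −0.09·log₂0.09 = 0.3127
  cell (b,s): −0.16·log₂0.16 = 0.4230
  cell (c,r): −0.23·log₂0.23 = 0.4877
  cell (c,s): −0.35·log₂0.35 = 0.5301
Sum = 2.337 bits.

2.337 bits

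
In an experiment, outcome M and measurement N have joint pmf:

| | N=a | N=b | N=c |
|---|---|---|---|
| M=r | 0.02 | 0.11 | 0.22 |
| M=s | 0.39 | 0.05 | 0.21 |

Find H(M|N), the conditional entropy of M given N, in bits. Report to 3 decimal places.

Marginals: p(M) = (0.3500, 0.6500), p(N) = (0.4100, 0.1600, 0.4300).
H(M|N) = Σ p(N) · H(M|N=·).
  N=a: p=0.4100, H(M|N=a) = 0.2812
  N=b: p=0.1600, H(M|N=b) = 0.8960
  N=c: p=0.4300, H(M|N=c) = 0.9996
Weighted sum = 0.688 bits.

0.688 bits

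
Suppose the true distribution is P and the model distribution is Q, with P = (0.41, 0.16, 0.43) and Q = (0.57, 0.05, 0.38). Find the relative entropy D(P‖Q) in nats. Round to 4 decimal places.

D(P‖Q) = Σ p·ln(p/q).
  0.41·ln(0.41/0.57) = -0.13509
  0.16·ln(0.16/0.05) = 0.18610
  0.43·ln(0.43/0.38) = 0.05315
D(P‖Q) = 0.1042 nats.

0.1042 nats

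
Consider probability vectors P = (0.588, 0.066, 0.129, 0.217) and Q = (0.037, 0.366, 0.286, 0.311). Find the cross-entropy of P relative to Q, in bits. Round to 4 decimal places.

H(P,Q) = −Σ p·log₂ q.
  −0.588·log₂(0.037) = 2.79672
  −0.066·log₂(0.366) = 0.09571
  −0.129·log₂(0.286) = 0.23296
  −0.217·log₂(0.311) = 0.36565
H(P,Q) = 3.4910 bits.

3.4910 bits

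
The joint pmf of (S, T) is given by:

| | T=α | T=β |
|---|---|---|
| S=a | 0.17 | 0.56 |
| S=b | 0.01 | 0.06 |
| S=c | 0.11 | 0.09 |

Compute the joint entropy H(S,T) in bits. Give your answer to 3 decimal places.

H(S,T) = −Σ p(x,y)·log₂ p(x,y) over all 6 cells.
  cell (a,α): −0.17·log₂0.17 = 0.4346
  cell (a,β): −0.56·log₂0.56 = 0.4684
  cell (b,α): −0.01·log₂0.01 = 0.0664
  cell (b,β): −0.06·log₂0.06 = 0.2435
  cell (c,α): −0.11·log₂0.11 = 0.3503
  cell (c,β): −0.09·log₂0.09 = 0.3127
Sum = 1.876 bits.

1.876 bits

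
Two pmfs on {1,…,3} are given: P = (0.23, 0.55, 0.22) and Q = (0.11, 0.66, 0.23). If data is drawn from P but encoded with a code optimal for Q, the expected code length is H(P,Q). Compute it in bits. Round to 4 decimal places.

H(P,Q) = −Σ p·log₂ q.
  −0.23·log₂(0.11) = 0.73242
  −0.55·log₂(0.66) = 0.32970
  −0.22·log₂(0.23) = 0.46646
H(P,Q) = 1.5286 bits.

1.5286 bits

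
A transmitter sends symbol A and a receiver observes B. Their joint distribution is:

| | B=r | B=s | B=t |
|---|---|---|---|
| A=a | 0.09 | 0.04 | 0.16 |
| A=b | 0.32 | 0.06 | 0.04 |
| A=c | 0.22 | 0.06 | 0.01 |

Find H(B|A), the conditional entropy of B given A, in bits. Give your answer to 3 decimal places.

1.106 bits

Chain rule: H(B|A) = H(A,B) − H(A).
Marginals: p(A) = (0.2900, 0.4200, 0.2900), p(B) = (0.6300, 0.1600, 0.2100).
H(A,B) = 2.6673 bits; H(A) = 1.5615 bits.
H(B|A) = 2.6673 − 1.5615 = 1.106 bits.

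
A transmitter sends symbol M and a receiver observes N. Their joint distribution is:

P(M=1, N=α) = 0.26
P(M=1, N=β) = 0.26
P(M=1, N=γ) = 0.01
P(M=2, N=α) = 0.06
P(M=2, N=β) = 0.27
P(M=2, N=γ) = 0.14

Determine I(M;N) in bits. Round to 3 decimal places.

0.192 bits

Marginals: p(M) = (0.5300, 0.4700), p(N) = (0.3200, 0.5300, 0.1500).
I(M;N) = Σ p(x,y)·log₂[p(x,y)/(p(x)p(y))].
  (1,α): 0.26·log₂(1.5330) = 0.1603
  (1,β): 0.26·log₂(0.9256) = -0.0290
  (1,γ): 0.01·log₂(0.1258) = -0.0299
  (2,α): 0.06·log₂(0.3989) = -0.0795
  (2,β): 0.27·log₂(1.0839) = 0.0314
  (2,γ): 0.14·log₂(1.9858) = 0.1386
Sum = 0.192 bits.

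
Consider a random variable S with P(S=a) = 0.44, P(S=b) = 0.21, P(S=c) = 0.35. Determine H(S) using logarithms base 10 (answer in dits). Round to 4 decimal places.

H(S) = −Σ p·log₁₀ p.
  −(0.44)·log₁₀(0.44) = 0.15688
  −(0.21)·log₁₀(0.21) = 0.14233
  −(0.35)·log₁₀(0.35) = 0.15958
Sum: 0.15688 + 0.14233 + 0.15958 = 0.4588 dits.

0.4588 dits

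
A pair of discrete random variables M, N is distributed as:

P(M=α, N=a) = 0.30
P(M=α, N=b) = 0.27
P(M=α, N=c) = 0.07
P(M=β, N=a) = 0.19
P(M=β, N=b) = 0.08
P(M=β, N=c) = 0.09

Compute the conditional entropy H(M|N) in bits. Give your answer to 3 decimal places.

Chain rule: H(M|N) = H(M,N) − H(N).
Marginals: p(M) = (0.6400, 0.3600), p(N) = (0.4900, 0.3500, 0.1600).
H(M,N) = 2.3591 bits; H(N) = 1.4574 bits.
H(M|N) = 2.3591 − 1.4574 = 0.902 bits.

0.902 bits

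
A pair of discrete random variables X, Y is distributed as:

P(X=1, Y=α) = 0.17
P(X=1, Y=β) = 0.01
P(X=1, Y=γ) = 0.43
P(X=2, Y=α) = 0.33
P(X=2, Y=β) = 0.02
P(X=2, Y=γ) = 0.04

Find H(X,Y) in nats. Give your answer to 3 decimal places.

1.283 nats

H(X,Y) = −Σ p(x,y)·ln p(x,y) over all 6 cells.
  cell (1,α): −0.17·ln0.17 = 0.3012
  cell (1,β): −0.01·ln0.01 = 0.0461
  cell (1,γ): −0.43·ln0.43 = 0.3629
  cell (2,α): −0.33·ln0.33 = 0.3659
  cell (2,β): −0.02·ln0.02 = 0.0782
  cell (2,γ): −0.04·ln0.04 = 0.1288
Sum = 1.283 nats.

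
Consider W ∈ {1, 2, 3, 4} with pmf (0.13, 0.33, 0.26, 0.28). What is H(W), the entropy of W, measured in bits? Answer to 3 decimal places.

1.930 bits

H(W) = −Σ p·log₂ p.
  −(0.13)·log₂(0.13) = 0.3826
  −(0.33)·log₂(0.33) = 0.5278
  −(0.26)·log₂(0.26) = 0.5053
  −(0.28)·log₂(0.28) = 0.5142
Sum: 0.3826 + 0.5278 + 0.5053 + 0.5142 = 1.930 bits.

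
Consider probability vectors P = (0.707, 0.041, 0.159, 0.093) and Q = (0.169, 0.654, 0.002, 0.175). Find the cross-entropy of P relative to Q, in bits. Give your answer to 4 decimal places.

H(P,Q) = −Σ p·log₂ q.
  −0.707·log₂(0.169) = 1.81339
  −0.041·log₂(0.654) = 0.02512
  −0.159·log₂(0.002) = 1.42556
  −0.093·log₂(0.175) = 0.23386
H(P,Q) = 3.4979 bits.

3.4979 bits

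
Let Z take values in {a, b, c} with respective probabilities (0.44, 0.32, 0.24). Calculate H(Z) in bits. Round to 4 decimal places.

H(Z) = −Σ p·log₂ p.
  −(0.44)·log₂(0.44) = 0.52115
  −(0.32)·log₂(0.32) = 0.52603
  −(0.24)·log₂(0.24) = 0.49413
Sum: 0.52115 + 0.52603 + 0.49413 = 1.5413 bits.

1.5413 bits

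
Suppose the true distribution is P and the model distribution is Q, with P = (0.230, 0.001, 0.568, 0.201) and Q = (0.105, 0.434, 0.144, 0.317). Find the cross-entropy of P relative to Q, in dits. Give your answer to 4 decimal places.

H(P,Q) = −Σ p·log₁₀ q.
  −0.230·log₁₀(0.105) = 0.22513
  −0.001·log₁₀(0.434) = 0.00036
  −0.568·log₁₀(0.144) = 0.47805
  −0.201·log₁₀(0.317) = 0.10029
H(P,Q) = 0.8038 dits.

0.8038 dits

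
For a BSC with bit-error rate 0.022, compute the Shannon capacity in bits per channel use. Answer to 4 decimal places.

Binary symmetric channel: C = 1 − h₂(ε) where h₂ is the binary entropy function.
h₂(0.022) = −0.022·log₂0.022 − 0.978·log₂0.978 = 0.1525.
C = 1 − 0.1525 = 0.8475 bits per channel use.

0.8475 bits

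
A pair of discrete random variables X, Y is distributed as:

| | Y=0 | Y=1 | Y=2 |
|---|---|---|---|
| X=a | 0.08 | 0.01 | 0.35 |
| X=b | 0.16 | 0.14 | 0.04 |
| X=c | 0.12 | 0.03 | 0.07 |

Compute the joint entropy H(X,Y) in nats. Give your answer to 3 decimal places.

1.859 nats

H(X,Y) = −Σ p(x,y)·ln p(x,y) over all 9 cells.
  cell (a,0): −0.08·ln0.08 = 0.2021
  cell (a,1): −0.01·ln0.01 = 0.0461
  cell (a,2): −0.35·ln0.35 = 0.3674
  cell (b,0): −0.16·ln0.16 = 0.2932
  cell (b,1): −0.14·ln0.14 = 0.2753
  cell (b,2): −0.04·ln0.04 = 0.1288
  cell (c,0): −0.12·ln0.12 = 0.2544
  cell (c,1): −0.03·ln0.03 = 0.1052
  cell (c,2): −0.07·ln0.07 = 0.1861
Sum = 1.859 nats.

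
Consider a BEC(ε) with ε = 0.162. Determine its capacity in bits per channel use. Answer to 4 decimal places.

Binary erasure channel: capacity C = 1 − ε.
C = 1 − 0.162 = 0.8380 bits per channel use.

0.8380 bits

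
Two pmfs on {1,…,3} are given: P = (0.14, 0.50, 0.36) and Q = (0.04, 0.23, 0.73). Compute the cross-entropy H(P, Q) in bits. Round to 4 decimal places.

1.8737 bits

H(P,Q) = −Σ p·log₂ q.
  −0.14·log₂(0.04) = 0.65014
  −0.50·log₂(0.23) = 1.06015
  −0.36·log₂(0.73) = 0.16345
H(P,Q) = 1.8737 bits.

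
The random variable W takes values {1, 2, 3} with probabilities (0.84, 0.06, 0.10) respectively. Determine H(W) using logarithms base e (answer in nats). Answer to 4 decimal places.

0.5455 nats

H(W) = −Σ p·ln p.
  −(0.84)·ln(0.84) = 0.14646
  −(0.06)·ln(0.06) = 0.16880
  −(0.10)·ln(0.10) = 0.23026
Sum: 0.14646 + 0.16880 + 0.23026 = 0.5455 nats.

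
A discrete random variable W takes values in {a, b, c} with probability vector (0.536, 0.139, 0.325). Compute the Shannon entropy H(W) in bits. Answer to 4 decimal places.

1.4049 bits

H(W) = −Σ p·log₂ p.
  −(0.536)·log₂(0.536) = 0.48224
  −(0.139)·log₂(0.139) = 0.39571
  −(0.325)·log₂(0.325) = 0.52698
Sum: 0.48224 + 0.39571 + 0.52698 = 1.4049 bits.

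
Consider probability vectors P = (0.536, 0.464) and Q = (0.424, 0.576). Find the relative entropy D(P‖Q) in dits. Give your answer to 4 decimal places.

D(P‖Q) = Σ p·log₁₀(p/q).
  0.536·log₁₀(0.536/0.424) = 0.05456
  0.464·log₁₀(0.464/0.576) = -0.04357
D(P‖Q) = 0.0110 dits.

0.0110 dits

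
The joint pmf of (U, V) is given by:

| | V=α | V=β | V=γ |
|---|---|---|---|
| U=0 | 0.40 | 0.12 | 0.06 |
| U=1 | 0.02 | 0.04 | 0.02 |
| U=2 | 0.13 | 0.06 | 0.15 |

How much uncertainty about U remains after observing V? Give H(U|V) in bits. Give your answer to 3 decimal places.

Marginals: p(U) = (0.5800, 0.0800, 0.3400), p(V) = (0.5500, 0.2200, 0.2300).
H(U|V) = Σ p(V) · H(U|V=·).
  V=α: p=0.5500, H(U|V=α) = 0.9999
  V=β: p=0.2200, H(U|V=β) = 1.4354
  V=γ: p=0.2300, H(U|V=γ) = 1.2143
Weighted sum = 1.145 bits.

1.145 bits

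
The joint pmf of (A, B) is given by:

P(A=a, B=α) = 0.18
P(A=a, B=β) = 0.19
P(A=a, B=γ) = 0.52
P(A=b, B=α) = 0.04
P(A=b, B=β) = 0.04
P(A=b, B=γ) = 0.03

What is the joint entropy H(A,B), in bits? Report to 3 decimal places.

1.914 bits

H(A,B) = −Σ p(x,y)·log₂ p(x,y) over all 6 cells.
  cell (a,α): −0.18·log₂0.18 = 0.4453
  cell (a,β): −0.19·log₂0.19 = 0.4552
  cell (a,γ): −0.52·log₂0.52 = 0.4906
  cell (b,α): −0.04·log₂0.04 = 0.1858
  cell (b,β): −0.04·log₂0.04 = 0.1858
  cell (b,γ): −0.03·log₂0.03 = 0.1518
Sum = 1.914 bits.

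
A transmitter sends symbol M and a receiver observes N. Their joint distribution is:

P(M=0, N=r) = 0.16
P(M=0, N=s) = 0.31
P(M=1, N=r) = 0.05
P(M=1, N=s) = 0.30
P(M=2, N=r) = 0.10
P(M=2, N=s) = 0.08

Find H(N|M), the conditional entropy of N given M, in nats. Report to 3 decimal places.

0.569 nats

Marginals: p(M) = (0.4700, 0.3500, 0.1800), p(N) = (0.3100, 0.6900).
H(N|M) = Σ p(M) · H(N|M=·).
  M=0: p=0.4700, H(N|M=0) = 0.6413
  M=1: p=0.3500, H(N|M=1) = 0.4101
  M=2: p=0.1800, H(N|M=2) = 0.6870
Weighted sum = 0.569 nats.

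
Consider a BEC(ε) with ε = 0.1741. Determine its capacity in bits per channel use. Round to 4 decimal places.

Binary erasure channel: capacity C = 1 − ε.
C = 1 − 0.1741 = 0.8259 bits per channel use.

0.8259 bits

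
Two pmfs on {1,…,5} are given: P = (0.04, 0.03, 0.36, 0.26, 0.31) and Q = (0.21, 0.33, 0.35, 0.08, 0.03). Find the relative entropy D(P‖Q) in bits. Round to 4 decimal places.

D(P‖Q) = Σ p·log₂(p/q).
  0.04·log₂(0.04/0.21) = -0.09569
  0.03·log₂(0.03/0.33) = -0.10378
  0.36·log₂(0.36/0.35) = 0.01463
  0.26·log₂(0.26/0.08) = 0.44211
  0.31·log₂(0.31/0.03) = 1.04446
D(P‖Q) = 1.3017 bits.

1.3017 bits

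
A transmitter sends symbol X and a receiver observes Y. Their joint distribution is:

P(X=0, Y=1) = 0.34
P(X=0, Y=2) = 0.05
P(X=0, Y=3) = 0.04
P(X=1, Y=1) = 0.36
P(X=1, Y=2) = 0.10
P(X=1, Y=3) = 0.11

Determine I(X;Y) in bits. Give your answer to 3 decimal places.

0.023 bits

Marginals: p(X) = (0.4300, 0.5700), p(Y) = (0.7000, 0.1500, 0.1500).
I(X;Y) = Σ p(x,y)·log₂[p(x,y)/(p(x)p(y))].
  (0,1): 0.34·log₂(1.1296) = 0.0598
  (0,2): 0.05·log₂(0.7752) = -0.0184
  (0,3): 0.04·log₂(0.6202) = -0.0276
  (1,1): 0.36·log₂(0.9023) = -0.0534
  (1,2): 0.10·log₂(1.1696) = 0.0226
  (1,3): 0.11·log₂(1.2865) = 0.0400
Sum = 0.023 bits.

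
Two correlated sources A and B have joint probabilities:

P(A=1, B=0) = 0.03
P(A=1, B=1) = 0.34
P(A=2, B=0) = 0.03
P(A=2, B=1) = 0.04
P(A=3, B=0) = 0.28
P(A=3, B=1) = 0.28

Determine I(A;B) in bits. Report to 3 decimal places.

0.146 bits

Marginals: p(A) = (0.3700, 0.0700, 0.5600), p(B) = (0.3400, 0.6600).
I(A;B) = Σ p(x,y)·log₂[p(x,y)/(p(x)p(y))].
  (1,0): 0.03·log₂(0.2385) = -0.0620
  (1,1): 0.34·log₂(1.3923) = 0.1623
  (2,0): 0.03·log₂(1.2605) = 0.0100
  (2,1): 0.04·log₂(0.8658) = -0.0083
  (3,0): 0.28·log₂(1.4706) = 0.1558
  (3,1): 0.28·log₂(0.7576) = -0.1122
Sum = 0.146 bits.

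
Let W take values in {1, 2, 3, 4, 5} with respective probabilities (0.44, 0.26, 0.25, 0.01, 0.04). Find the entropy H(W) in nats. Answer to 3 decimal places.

H(W) = −Σ p·ln p.
  −(0.44)·ln(0.44) = 0.3612
  −(0.26)·ln(0.26) = 0.3502
  −(0.25)·ln(0.25) = 0.3466
  −(0.01)·ln(0.01) = 0.0461
  −(0.04)·ln(0.04) = 0.1288
Sum: 0.3612 + 0.3502 + 0.3466 + 0.0461 + 0.1288 = 1.233 nats.

1.233 nats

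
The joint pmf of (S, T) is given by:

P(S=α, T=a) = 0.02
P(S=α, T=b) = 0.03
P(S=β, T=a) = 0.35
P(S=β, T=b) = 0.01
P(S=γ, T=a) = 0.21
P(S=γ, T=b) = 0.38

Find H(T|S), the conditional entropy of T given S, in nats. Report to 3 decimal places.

Chain rule: H(T|S) = H(S,T) − H(S).
Marginals: p(S) = (0.0500, 0.3600, 0.5900), p(T) = (0.5800, 0.4200).
H(S,T) = 1.2923 nats; H(S) = 0.8289 nats.
H(T|S) = 1.2923 − 0.8289 = 0.463 nats.

0.463 nats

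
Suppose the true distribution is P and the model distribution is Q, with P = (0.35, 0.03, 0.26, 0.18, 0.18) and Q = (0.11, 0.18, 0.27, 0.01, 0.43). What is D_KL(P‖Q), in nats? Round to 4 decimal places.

D(P‖Q) = Σ p·ln(p/q).
  0.35·ln(0.35/0.11) = 0.40511
  0.03·ln(0.03/0.18) = -0.05375
  0.26·ln(0.26/0.27) = -0.00981
  0.18·ln(0.18/0.01) = 0.52027
  0.18·ln(0.18/0.43) = -0.15675
D(P‖Q) = 0.7051 nats.

0.7051 nats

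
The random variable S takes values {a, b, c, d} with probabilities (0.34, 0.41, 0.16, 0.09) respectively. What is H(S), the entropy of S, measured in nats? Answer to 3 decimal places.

H(S) = −Σ p·ln p.
  −(0.34)·ln(0.34) = 0.3668
  −(0.41)·ln(0.41) = 0.3656
  −(0.16)·ln(0.16) = 0.2932
  −(0.09)·ln(0.09) = 0.2167
Sum: 0.3668 + 0.3656 + 0.2932 + 0.2167 = 1.242 nats.

1.242 nats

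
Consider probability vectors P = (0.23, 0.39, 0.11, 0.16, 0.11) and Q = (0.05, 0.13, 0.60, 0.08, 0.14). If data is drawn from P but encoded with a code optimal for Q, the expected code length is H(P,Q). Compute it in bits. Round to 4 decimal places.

H(P,Q) = −Σ p·log₂ q.
  −0.23·log₂(0.05) = 0.99404
  −0.39·log₂(0.13) = 1.14793
  −0.11·log₂(0.60) = 0.08107
  −0.16·log₂(0.08) = 0.58302
  −0.11·log₂(0.14) = 0.31202
H(P,Q) = 3.1181 bits.

3.1181 bits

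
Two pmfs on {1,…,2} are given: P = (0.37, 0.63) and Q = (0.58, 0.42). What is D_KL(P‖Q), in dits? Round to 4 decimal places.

0.0387 dits

D(P‖Q) = Σ p·log₁₀(p/q).
  0.37·log₁₀(0.37/0.58) = -0.07223
  0.63·log₁₀(0.63/0.42) = 0.11094
D(P‖Q) = 0.0387 dits.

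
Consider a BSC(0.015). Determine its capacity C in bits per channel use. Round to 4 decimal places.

0.8876 bits

Binary symmetric channel: C = 1 − h₂(ε) where h₂ is the binary entropy function.
h₂(0.015) = −0.015·log₂0.015 − 0.985·log₂0.985 = 0.1124.
C = 1 − 0.1124 = 0.8876 bits per channel use.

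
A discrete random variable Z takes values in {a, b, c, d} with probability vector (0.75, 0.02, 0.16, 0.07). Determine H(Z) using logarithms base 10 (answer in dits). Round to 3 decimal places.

H(Z) = −Σ p·log₁₀ p.
  −(0.75)·log₁₀(0.75) = 0.0937
  −(0.02)·log₁₀(0.02) = 0.0340
  −(0.16)·log₁₀(0.16) = 0.1273
  −(0.07)·log₁₀(0.07) = 0.0808
Sum: 0.0937 + 0.0340 + 0.1273 + 0.0808 = 0.336 dits.

0.336 dits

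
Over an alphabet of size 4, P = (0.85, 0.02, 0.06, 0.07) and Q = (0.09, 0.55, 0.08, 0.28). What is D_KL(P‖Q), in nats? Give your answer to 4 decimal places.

D(P‖Q) = Σ p·ln(p/q).
  0.85·ln(0.85/0.09) = 1.90861
  0.02·ln(0.02/0.55) = -0.06628
  0.06·ln(0.06/0.08) = -0.01726
  0.07·ln(0.07/0.28) = -0.09704
D(P‖Q) = 1.7280 nats.

1.7280 nats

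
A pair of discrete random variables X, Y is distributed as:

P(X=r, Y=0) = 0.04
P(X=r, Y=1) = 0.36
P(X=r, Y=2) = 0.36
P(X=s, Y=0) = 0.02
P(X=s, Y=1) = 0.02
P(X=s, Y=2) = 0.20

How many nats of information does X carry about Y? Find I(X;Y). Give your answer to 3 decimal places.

Marginals: p(X) = (0.7600, 0.2400), p(Y) = (0.0600, 0.3800, 0.5600).
I(X;Y) = Σ p(x,y)·ln[p(x,y)/(p(x)p(y))].
  (r,0): 0.04·ln(0.8772) = -0.0052
  (r,1): 0.36·ln(1.2465) = 0.0793
  (r,2): 0.36·ln(0.8459) = -0.0603
  (s,0): 0.02·ln(1.3889) = 0.0066
  (s,1): 0.02·ln(0.2193) = -0.0303
  (s,2): 0.20·ln(1.4881) = 0.0795
Sum = 0.070 nats.

0.070 nats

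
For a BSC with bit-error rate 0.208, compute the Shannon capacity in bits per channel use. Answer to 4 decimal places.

0.2624 bits

Binary symmetric channel: C = 1 − h₂(ε) where h₂ is the binary entropy function.
h₂(0.208) = −0.208·log₂0.208 − 0.792·log₂0.792 = 0.7376.
C = 1 − 0.7376 = 0.2624 bits per channel use.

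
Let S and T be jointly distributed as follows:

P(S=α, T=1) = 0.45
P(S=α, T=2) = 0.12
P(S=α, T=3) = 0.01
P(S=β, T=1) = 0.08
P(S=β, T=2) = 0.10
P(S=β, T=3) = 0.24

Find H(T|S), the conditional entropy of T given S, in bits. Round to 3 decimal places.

Marginals: p(S) = (0.5800, 0.4200), p(T) = (0.5300, 0.2200, 0.2500).
H(T|S) = Σ p(S) · H(T|S=·).
  S=α: p=0.5800, H(T|S=α) = 0.8553
  S=β: p=0.4200, H(T|S=β) = 1.4100
Weighted sum = 1.088 bits.

1.088 bits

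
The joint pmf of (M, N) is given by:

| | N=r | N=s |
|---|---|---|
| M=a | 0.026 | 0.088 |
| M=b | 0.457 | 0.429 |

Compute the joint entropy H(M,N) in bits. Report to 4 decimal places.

1.4855 bits

H(M,N) = −Σ p(x,y)·log₂ p(x,y) over all 4 cells.
  cell (a,r): −0.026·log₂0.026 = 0.13690
  cell (a,s): −0.088·log₂0.088 = 0.30856
  cell (b,r): −0.457·log₂0.457 = 0.51629
  cell (b,s): −0.429·log₂0.429 = 0.52379
Sum = 1.4855 bits.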